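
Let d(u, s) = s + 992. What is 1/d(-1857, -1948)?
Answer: -1/956 ≈ -0.0010460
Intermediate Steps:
d(u, s) = 992 + s
1/d(-1857, -1948) = 1/(992 - 1948) = 1/(-956) = -1/956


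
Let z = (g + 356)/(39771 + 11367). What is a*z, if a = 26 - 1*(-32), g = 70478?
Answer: 2054186/25569 ≈ 80.339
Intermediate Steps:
z = 35417/25569 (z = (70478 + 356)/(39771 + 11367) = 70834/51138 = 70834*(1/51138) = 35417/25569 ≈ 1.3852)
a = 58 (a = 26 + 32 = 58)
a*z = 58*(35417/25569) = 2054186/25569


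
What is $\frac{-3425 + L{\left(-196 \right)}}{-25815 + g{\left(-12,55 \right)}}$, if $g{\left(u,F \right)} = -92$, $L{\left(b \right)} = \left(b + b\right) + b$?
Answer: $\frac{4013}{25907} \approx 0.1549$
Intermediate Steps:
$L{\left(b \right)} = 3 b$ ($L{\left(b \right)} = 2 b + b = 3 b$)
$\frac{-3425 + L{\left(-196 \right)}}{-25815 + g{\left(-12,55 \right)}} = \frac{-3425 + 3 \left(-196\right)}{-25815 - 92} = \frac{-3425 - 588}{-25907} = \left(-4013\right) \left(- \frac{1}{25907}\right) = \frac{4013}{25907}$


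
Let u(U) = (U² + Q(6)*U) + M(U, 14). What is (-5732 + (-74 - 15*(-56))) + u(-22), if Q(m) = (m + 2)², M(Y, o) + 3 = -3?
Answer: -5896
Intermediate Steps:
M(Y, o) = -6 (M(Y, o) = -3 - 3 = -6)
Q(m) = (2 + m)²
u(U) = -6 + U² + 64*U (u(U) = (U² + (2 + 6)²*U) - 6 = (U² + 8²*U) - 6 = (U² + 64*U) - 6 = -6 + U² + 64*U)
(-5732 + (-74 - 15*(-56))) + u(-22) = (-5732 + (-74 - 15*(-56))) + (-6 + (-22)² + 64*(-22)) = (-5732 + (-74 + 840)) + (-6 + 484 - 1408) = (-5732 + 766) - 930 = -4966 - 930 = -5896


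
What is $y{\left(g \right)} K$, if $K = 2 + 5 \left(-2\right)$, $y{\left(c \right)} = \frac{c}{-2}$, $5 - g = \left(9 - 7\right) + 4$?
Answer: $-4$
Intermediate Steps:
$g = -1$ ($g = 5 - \left(\left(9 - 7\right) + 4\right) = 5 - \left(2 + 4\right) = 5 - 6 = -1$)
$y{\left(c \right)} = - \frac{c}{2}$ ($y{\left(c \right)} = c \left(- \frac{1}{2}\right) = - \frac{c}{2}$)
$K = -8$ ($K = 2 - 10 = -8$)
$y{\left(g \right)} K = \left(- \frac{1}{2}\right) \left(-1\right) \left(-8\right) = \frac{1}{2} \left(-8\right) = -4$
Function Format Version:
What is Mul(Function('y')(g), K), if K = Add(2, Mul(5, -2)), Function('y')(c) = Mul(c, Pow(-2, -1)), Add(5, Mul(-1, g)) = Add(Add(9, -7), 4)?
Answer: -4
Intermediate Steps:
g = -1 (g = Add(5, Mul(-1, Add(Add(9, -7), 4))) = Add(5, Mul(-1, Add(2, 4))) = Add(5, Mul(-1, 6)) = Add(5, -6) = -1)
Function('y')(c) = Mul(Rational(-1, 2), c) (Function('y')(c) = Mul(c, Rational(-1, 2)) = Mul(Rational(-1, 2), c))
K = -8 (K = Add(2, -10) = -8)
Mul(Function('y')(g), K) = Mul(Mul(Rational(-1, 2), -1), -8) = Mul(Rational(1, 2), -8) = -4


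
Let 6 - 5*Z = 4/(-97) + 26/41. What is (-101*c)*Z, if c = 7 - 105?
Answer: 212846592/19885 ≈ 10704.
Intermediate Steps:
Z = 21504/19885 (Z = 6/5 - (4/(-97) + 26/41)/5 = 6/5 - (4*(-1/97) + 26*(1/41))/5 = 6/5 - (-4/97 + 26/41)/5 = 6/5 - ⅕*2358/3977 = 6/5 - 2358/19885 = 21504/19885 ≈ 1.0814)
c = -98
(-101*c)*Z = -101*(-98)*(21504/19885) = 9898*(21504/19885) = 212846592/19885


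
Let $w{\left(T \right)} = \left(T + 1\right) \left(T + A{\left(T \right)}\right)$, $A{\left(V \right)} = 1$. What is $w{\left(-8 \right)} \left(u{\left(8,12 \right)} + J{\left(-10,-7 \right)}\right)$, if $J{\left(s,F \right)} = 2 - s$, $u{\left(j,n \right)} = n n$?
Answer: $7644$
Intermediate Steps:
$u{\left(j,n \right)} = n^{2}$
$w{\left(T \right)} = \left(1 + T\right)^{2}$ ($w{\left(T \right)} = \left(T + 1\right) \left(T + 1\right) = \left(1 + T\right) \left(1 + T\right) = \left(1 + T\right)^{2}$)
$w{\left(-8 \right)} \left(u{\left(8,12 \right)} + J{\left(-10,-7 \right)}\right) = \left(1 + \left(-8\right)^{2} + 2 \left(-8\right)\right) \left(12^{2} + \left(2 - -10\right)\right) = \left(1 + 64 - 16\right) \left(144 + \left(2 + 10\right)\right) = 49 \left(144 + 12\right) = 49 \cdot 156 = 7644$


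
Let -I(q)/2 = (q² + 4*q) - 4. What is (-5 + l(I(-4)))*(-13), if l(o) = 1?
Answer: 52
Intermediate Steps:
I(q) = 8 - 8*q - 2*q² (I(q) = -2*((q² + 4*q) - 4) = -2*(-4 + q² + 4*q) = 8 - 8*q - 2*q²)
(-5 + l(I(-4)))*(-13) = (-5 + 1)*(-13) = -4*(-13) = 52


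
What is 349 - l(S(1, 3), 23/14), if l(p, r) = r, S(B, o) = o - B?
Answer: 4863/14 ≈ 347.36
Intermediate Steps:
349 - l(S(1, 3), 23/14) = 349 - 23/14 = 4863/14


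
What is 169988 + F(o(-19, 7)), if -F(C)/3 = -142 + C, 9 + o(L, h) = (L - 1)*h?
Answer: 170861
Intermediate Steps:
o(L, h) = -9 + h*(-1 + L) (o(L, h) = -9 + (L - 1)*h = -9 + (-1 + L)*h = -9 + h*(-1 + L))
F(C) = 426 - 3*C (F(C) = -3*(-142 + C) = 426 - 3*C)
169988 + F(o(-19, 7)) = 169988 + (426 - 3*(-9 - 1*7 - 19*7)) = 169988 + (426 - 3*(-9 - 7 - 133)) = 169988 + (426 - 3*(-149)) = 169988 + (426 + 447) = 169988 + 873 = 170861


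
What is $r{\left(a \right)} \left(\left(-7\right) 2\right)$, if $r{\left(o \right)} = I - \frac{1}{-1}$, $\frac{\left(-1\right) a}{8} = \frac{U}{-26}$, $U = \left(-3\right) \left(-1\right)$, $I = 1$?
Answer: $-28$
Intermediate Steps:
$U = 3$
$a = \frac{12}{13}$ ($a = - 8 \frac{3}{-26} = - 8 \cdot 3 \left(- \frac{1}{26}\right) = \left(-8\right) \left(- \frac{3}{26}\right) = \frac{12}{13} \approx 0.92308$)
$r{\left(o \right)} = 2$ ($r{\left(o \right)} = 1 - \frac{1}{-1} = 1 - -1 = 1 + 1 = 2$)
$r{\left(a \right)} \left(\left(-7\right) 2\right) = 2 \left(\left(-7\right) 2\right) = 2 \left(-14\right) = -28$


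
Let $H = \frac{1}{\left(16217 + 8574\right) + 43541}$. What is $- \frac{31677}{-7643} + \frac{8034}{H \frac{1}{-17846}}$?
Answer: $- \frac{74879115867759987}{7643} \approx -9.7971 \cdot 10^{12}$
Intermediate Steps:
$H = \frac{1}{68332}$ ($H = \frac{1}{24791 + 43541} = \frac{1}{68332} \approx 1.4634 \cdot 10^{-5}$)
$- \frac{31677}{-7643} + \frac{8034}{H \frac{1}{-17846}} = - \frac{31677}{-7643} + \frac{8034}{\frac{1}{68332} \frac{1}{-17846}} = \left(-31677\right) \left(- \frac{1}{7643}\right) + \frac{8034}{\frac{1}{68332} \left(- \frac{1}{17846}\right)} = \frac{31677}{7643} + \frac{8034}{- \frac{1}{1219452872}} = \frac{31677}{7643} + 8034 \left(-1219452872\right) = \frac{31677}{7643} - 9797084373648 = - \frac{74879115867759987}{7643}$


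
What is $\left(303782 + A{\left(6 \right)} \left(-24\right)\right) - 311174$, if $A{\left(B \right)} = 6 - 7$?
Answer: $-7368$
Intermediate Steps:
$A{\left(B \right)} = -1$ ($A{\left(B \right)} = 6 - 7 = -1$)
$\left(303782 + A{\left(6 \right)} \left(-24\right)\right) - 311174 = \left(303782 - -24\right) - 311174 = \left(303782 + 24\right) - 311174 = 303806 - 311174 = -7368$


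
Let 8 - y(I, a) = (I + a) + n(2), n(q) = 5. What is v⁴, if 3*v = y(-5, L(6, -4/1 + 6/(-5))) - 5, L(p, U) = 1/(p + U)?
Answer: 2401/20736 ≈ 0.11579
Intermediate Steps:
L(p, U) = 1/(U + p)
y(I, a) = 3 - I - a (y(I, a) = 8 - ((I + a) + 5) = 8 - (5 + I + a) = 8 + (-5 - I - a) = 3 - I - a)
v = 7/12 (v = ((3 - 1*(-5) - 1/((-4/1 + 6/(-5)) + 6)) - 5)/3 = ((3 + 5 - 1/((-4*1 + 6*(-⅕)) + 6)) - 5)/3 = ((3 + 5 - 1/((-4 - 6/5) + 6)) - 5)/3 = ((3 + 5 - 1/(-26/5 + 6)) - 5)/3 = ((3 + 5 - 1/⅘) - 5)/3 = ((3 + 5 - 1*5/4) - 5)/3 = ((3 + 5 - 5/4) - 5)/3 = (27/4 - 5)/3 = (⅓)*(7/4) = 7/12 ≈ 0.58333)
v⁴ = (7/12)⁴ = 2401/20736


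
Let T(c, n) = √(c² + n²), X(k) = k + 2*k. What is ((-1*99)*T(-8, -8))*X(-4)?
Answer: 9504*√2 ≈ 13441.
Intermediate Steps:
X(k) = 3*k
((-1*99)*T(-8, -8))*X(-4) = ((-1*99)*√((-8)² + (-8)²))*(3*(-4)) = -99*√(64 + 64)*(-12) = -792*√2*(-12) = 9504*√2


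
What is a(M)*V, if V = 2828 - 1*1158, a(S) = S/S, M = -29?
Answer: 1670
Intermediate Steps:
a(S) = 1
V = 1670 (V = 2828 - 1158 = 1670)
a(M)*V = 1*1670 = 1670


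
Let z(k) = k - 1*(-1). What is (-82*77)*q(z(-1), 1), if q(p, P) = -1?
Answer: 6314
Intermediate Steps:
z(k) = 1 + k (z(k) = k + 1 = 1 + k)
(-82*77)*q(z(-1), 1) = -82*77*(-1) = -6314*(-1) = 6314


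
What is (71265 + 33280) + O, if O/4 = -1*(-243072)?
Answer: 1076833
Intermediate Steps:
O = 972288 (O = 4*(-1*(-243072)) = 4*243072 = 972288)
(71265 + 33280) + O = (71265 + 33280) + 972288 = 104545 + 972288 = 1076833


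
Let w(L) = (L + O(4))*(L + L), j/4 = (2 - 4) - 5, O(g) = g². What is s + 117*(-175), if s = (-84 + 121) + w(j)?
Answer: -19766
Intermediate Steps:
j = -28 (j = 4*((2 - 4) - 5) = 4*(-2 - 5) = 4*(-7) = -28)
w(L) = 2*L*(16 + L) (w(L) = (L + 4²)*(L + L) = (L + 16)*(2*L) = (16 + L)*(2*L) = 2*L*(16 + L))
s = 709 (s = (-84 + 121) + 2*(-28)*(16 - 28) = 37 + 2*(-28)*(-12) = 37 + 672 = 709)
s + 117*(-175) = 709 + 117*(-175) = 709 - 20475 = -19766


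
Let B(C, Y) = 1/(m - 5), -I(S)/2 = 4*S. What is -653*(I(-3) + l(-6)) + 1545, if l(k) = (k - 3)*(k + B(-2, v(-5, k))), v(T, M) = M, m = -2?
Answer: -351600/7 ≈ -50229.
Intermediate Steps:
I(S) = -8*S
B(C, Y) = -⅐ (B(C, Y) = 1/(-2 - 5) = 1/(-7) = -⅐)
l(k) = (-3 + k)*(-⅐ + k) (l(k) = (k - 3)*(k - ⅐) = (-3 + k)*(-⅐ + k))
-653*(I(-3) + l(-6)) + 1545 = -653*(-8*(-3) + (3/7 + (-6)² - 22/7*(-6))) + 1545 = -653*(24 + (3/7 + 36 + 132/7)) + 1545 = -653*(24 + 387/7) + 1545 = -653*555/7 + 1545 = -362415/7 + 1545 = -351600/7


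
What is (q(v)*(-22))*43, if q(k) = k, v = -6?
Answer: 5676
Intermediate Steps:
(q(v)*(-22))*43 = -6*(-22)*43 = 132*43 = 5676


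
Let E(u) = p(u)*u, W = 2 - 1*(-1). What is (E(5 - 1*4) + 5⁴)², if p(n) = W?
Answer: 394384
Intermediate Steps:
W = 3 (W = 2 + 1 = 3)
p(n) = 3
E(u) = 3*u
(E(5 - 1*4) + 5⁴)² = (3*(5 - 1*4) + 5⁴)² = (3*(5 - 4) + 625)² = (3*1 + 625)² = (3 + 625)² = 628² = 394384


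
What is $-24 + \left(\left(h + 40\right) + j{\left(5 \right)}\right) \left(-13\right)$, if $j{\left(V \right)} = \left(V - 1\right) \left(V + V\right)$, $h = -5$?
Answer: $-999$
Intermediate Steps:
$j{\left(V \right)} = 2 V \left(-1 + V\right)$ ($j{\left(V \right)} = \left(-1 + V\right) 2 V = 2 V \left(-1 + V\right)$)
$-24 + \left(\left(h + 40\right) + j{\left(5 \right)}\right) \left(-13\right) = -24 + \left(\left(-5 + 40\right) + 2 \cdot 5 \left(-1 + 5\right)\right) \left(-13\right) = -24 + \left(35 + 2 \cdot 5 \cdot 4\right) \left(-13\right) = -24 + \left(35 + 40\right) \left(-13\right) = -24 + 75 \left(-13\right) = -24 - 975 = -999$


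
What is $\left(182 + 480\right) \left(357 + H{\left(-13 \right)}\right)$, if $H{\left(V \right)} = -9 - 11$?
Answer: $223094$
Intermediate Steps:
$H{\left(V \right)} = -20$
$\left(182 + 480\right) \left(357 + H{\left(-13 \right)}\right) = \left(182 + 480\right) \left(357 - 20\right) = 662 \cdot 337 = 223094$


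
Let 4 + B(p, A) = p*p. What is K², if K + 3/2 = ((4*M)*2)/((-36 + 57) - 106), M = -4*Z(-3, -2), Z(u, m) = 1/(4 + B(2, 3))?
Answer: 57121/28900 ≈ 1.9765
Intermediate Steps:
B(p, A) = -4 + p² (B(p, A) = -4 + p*p = -4 + p²)
Z(u, m) = ¼ (Z(u, m) = 1/(4 + (-4 + 2²)) = 1/(4 + (-4 + 4)) = 1/(4 + 0) = 1/4 = ¼)
M = -1 (M = -4*¼ = -1)
K = -239/170 (K = -3/2 + ((4*(-1))*2)/((-36 + 57) - 106) = -3/2 + (-4*2)/(21 - 106) = -3/2 - 8/(-85) = -3/2 - 8*(-1/85) = -3/2 + 8/85 = -239/170 ≈ -1.4059)
K² = (-239/170)² = 57121/28900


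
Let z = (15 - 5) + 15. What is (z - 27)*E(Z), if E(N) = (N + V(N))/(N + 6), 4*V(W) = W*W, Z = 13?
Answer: -221/38 ≈ -5.8158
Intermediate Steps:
z = 25 (z = 10 + 15 = 25)
V(W) = W²/4 (V(W) = (W*W)/4 = W²/4)
E(N) = (N + N²/4)/(6 + N) (E(N) = (N + N²/4)/(N + 6) = (N + N²/4)/(6 + N))
(z - 27)*E(Z) = (25 - 27)*((¼)*13*(4 + 13)/(6 + 13)) = -13*17/(2*19) = -2*221/76 = -221/38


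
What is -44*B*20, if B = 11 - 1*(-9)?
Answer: -17600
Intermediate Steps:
B = 20 (B = 11 + 9 = 20)
-44*B*20 = -44*20*20 = -880*20 = -17600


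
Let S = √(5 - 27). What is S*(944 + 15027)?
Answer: 15971*I*√22 ≈ 74911.0*I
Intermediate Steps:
S = I*√22 (S = √(-22) = I*√22 ≈ 4.6904*I)
S*(944 + 15027) = (I*√22)*(944 + 15027) = (I*√22)*15971 = 15971*I*√22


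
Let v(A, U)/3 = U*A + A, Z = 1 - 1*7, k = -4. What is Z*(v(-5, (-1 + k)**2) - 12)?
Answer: 2412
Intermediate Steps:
Z = -6 (Z = 1 - 7 = -6)
v(A, U) = 3*A + 3*A*U (v(A, U) = 3*(U*A + A) = 3*(A*U + A) = 3*(A + A*U) = 3*A + 3*A*U)
Z*(v(-5, (-1 + k)**2) - 12) = -6*(3*(-5)*(1 + (-1 - 4)**2) - 12) = -6*(3*(-5)*(1 + (-5)**2) - 12) = -6*(3*(-5)*(1 + 25) - 12) = -6*(3*(-5)*26 - 12) = -6*(-390 - 12) = -6*(-402) = 2412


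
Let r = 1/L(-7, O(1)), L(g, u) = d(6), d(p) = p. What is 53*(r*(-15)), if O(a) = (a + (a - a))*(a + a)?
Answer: -265/2 ≈ -132.50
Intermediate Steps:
O(a) = 2*a² (O(a) = (a + 0)*(2*a) = a*(2*a) = 2*a²)
L(g, u) = 6
r = ⅙ (r = 1/6 = ⅙ ≈ 0.16667)
53*(r*(-15)) = 53*((⅙)*(-15)) = 53*(-5/2) = -265/2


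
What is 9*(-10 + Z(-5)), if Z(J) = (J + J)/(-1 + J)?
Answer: -75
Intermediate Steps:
Z(J) = 2*J/(-1 + J) (Z(J) = (2*J)/(-1 + J) = 2*J/(-1 + J))
9*(-10 + Z(-5)) = 9*(-10 + 2*(-5)/(-1 - 5)) = 9*(-10 + 2*(-5)/(-6)) = 9*(-10 + 2*(-5)*(-⅙)) = 9*(-10 + 5/3) = 9*(-25/3) = -75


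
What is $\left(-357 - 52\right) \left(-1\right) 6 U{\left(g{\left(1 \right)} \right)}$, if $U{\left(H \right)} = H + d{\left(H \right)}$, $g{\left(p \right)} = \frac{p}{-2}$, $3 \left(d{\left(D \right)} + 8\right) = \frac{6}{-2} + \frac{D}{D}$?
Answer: $-22495$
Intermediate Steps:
$d{\left(D \right)} = - \frac{26}{3}$ ($d{\left(D \right)} = -8 + \frac{\frac{6}{-2} + \frac{D}{D}}{3} = -8 + \frac{6 \left(- \frac{1}{2}\right) + 1}{3} = -8 + \frac{-3 + 1}{3} = -8 + \frac{1}{3} \left(-2\right) = -8 - \frac{2}{3} = - \frac{26}{3}$)
$g{\left(p \right)} = - \frac{p}{2}$ ($g{\left(p \right)} = p \left(- \frac{1}{2}\right) = - \frac{p}{2}$)
$U{\left(H \right)} = - \frac{26}{3} + H$ ($U{\left(H \right)} = H - \frac{26}{3} = - \frac{26}{3} + H$)
$\left(-357 - 52\right) \left(-1\right) 6 U{\left(g{\left(1 \right)} \right)} = \left(-357 - 52\right) \left(-1\right) 6 \left(- \frac{26}{3} - \frac{1}{2}\right) = - 409 \left(- 6 \left(- \frac{26}{3} - \frac{1}{2}\right)\right) = - 409 \left(\left(-6\right) \left(- \frac{55}{6}\right)\right) = \left(-409\right) 55 = -22495$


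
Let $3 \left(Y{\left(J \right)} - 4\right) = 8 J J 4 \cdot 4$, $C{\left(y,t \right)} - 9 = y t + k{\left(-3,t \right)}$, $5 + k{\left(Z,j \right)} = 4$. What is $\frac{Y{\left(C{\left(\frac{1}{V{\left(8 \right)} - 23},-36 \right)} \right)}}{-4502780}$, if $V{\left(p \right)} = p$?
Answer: $- \frac{86603}{84427125} \approx -0.0010258$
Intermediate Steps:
$k{\left(Z,j \right)} = -1$ ($k{\left(Z,j \right)} = -5 + 4 = -1$)
$C{\left(y,t \right)} = 8 + t y$ ($C{\left(y,t \right)} = 9 + \left(y t - 1\right) = 9 + \left(t y - 1\right) = 9 + \left(-1 + t y\right) = 8 + t y$)
$Y{\left(J \right)} = 4 + \frac{128 J^{2}}{3}$ ($Y{\left(J \right)} = 4 + \frac{8 J J 4 \cdot 4}{3} = 4 + \frac{8 J 4 J 4}{3} = 4 + \frac{8 J 16 J}{3} = 4 + \frac{128 J^{2}}{3}$)
$\frac{Y{\left(C{\left(\frac{1}{V{\left(8 \right)} - 23},-36 \right)} \right)}}{-4502780} = \frac{4 + \frac{128 \left(8 - \frac{36}{8 - 23}\right)^{2}}{3}}{-4502780} = \left(4 + \frac{128 \left(8 - \frac{36}{-15}\right)^{2}}{3}\right) \left(- \frac{1}{4502780}\right) = \left(4 + \frac{128 \left(8 - - \frac{12}{5}\right)^{2}}{3}\right) \left(- \frac{1}{4502780}\right) = \left(4 + \frac{128 \left(8 + \frac{12}{5}\right)^{2}}{3}\right) \left(- \frac{1}{4502780}\right) = \left(4 + \frac{128 \left(\frac{52}{5}\right)^{2}}{3}\right) \left(- \frac{1}{4502780}\right) = \left(4 + \frac{128}{3} \cdot \frac{2704}{25}\right) \left(- \frac{1}{4502780}\right) = \left(4 + \frac{346112}{75}\right) \left(- \frac{1}{4502780}\right) = \frac{346412}{75} \left(- \frac{1}{4502780}\right) = - \frac{86603}{84427125}$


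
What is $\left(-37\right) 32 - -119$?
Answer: $-1065$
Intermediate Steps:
$\left(-37\right) 32 - -119 = -1184 + 119 = -1065$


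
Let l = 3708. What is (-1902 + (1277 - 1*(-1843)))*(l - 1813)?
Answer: 2308110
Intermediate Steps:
(-1902 + (1277 - 1*(-1843)))*(l - 1813) = (-1902 + (1277 - 1*(-1843)))*(3708 - 1813) = (-1902 + (1277 + 1843))*1895 = (-1902 + 3120)*1895 = 1218*1895 = 2308110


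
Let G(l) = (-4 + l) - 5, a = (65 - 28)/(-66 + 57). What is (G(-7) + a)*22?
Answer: -3982/9 ≈ -442.44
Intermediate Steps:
a = -37/9 (a = 37/(-9) = 37*(-1/9) = -37/9 ≈ -4.1111)
G(l) = -9 + l
(G(-7) + a)*22 = ((-9 - 7) - 37/9)*22 = (-16 - 37/9)*22 = -181/9*22 = -3982/9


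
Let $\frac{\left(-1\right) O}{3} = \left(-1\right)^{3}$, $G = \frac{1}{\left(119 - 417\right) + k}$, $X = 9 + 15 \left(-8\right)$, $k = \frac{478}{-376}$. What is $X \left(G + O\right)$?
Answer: $- \frac{18714711}{56263} \approx -332.63$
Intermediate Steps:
$k = - \frac{239}{188}$ ($k = 478 \left(- \frac{1}{376}\right) = - \frac{239}{188} \approx -1.2713$)
$X = -111$ ($X = 9 - 120 = -111$)
$G = - \frac{188}{56263}$ ($G = \frac{1}{\left(119 - 417\right) - \frac{239}{188}} = \frac{1}{-298 - \frac{239}{188}} = \frac{1}{- \frac{56263}{188}} = - \frac{188}{56263} \approx -0.0033415$)
$O = 3$ ($O = - 3 \left(-1\right)^{3} = \left(-3\right) \left(-1\right) = 3$)
$X \left(G + O\right) = - 111 \left(- \frac{188}{56263} + 3\right) = \left(-111\right) \frac{168601}{56263} = - \frac{18714711}{56263}$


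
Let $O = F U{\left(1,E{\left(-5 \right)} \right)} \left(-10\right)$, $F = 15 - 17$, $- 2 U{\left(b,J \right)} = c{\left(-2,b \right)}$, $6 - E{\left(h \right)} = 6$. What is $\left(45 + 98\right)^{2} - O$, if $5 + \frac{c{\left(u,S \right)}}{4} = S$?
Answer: $20289$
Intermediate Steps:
$c{\left(u,S \right)} = -20 + 4 S$
$E{\left(h \right)} = 0$ ($E{\left(h \right)} = 6 - 6 = 0$)
$U{\left(b,J \right)} = 10 - 2 b$ ($U{\left(b,J \right)} = - \frac{-20 + 4 b}{2} = 10 - 2 b$)
$F = -2$ ($F = 15 - 17 = -2$)
$O = 160$ ($O = - 2 \left(10 - 2\right) \left(-10\right) = \left(-2\right) 8 \left(-10\right) = \left(-16\right) \left(-10\right) = 160$)
$\left(45 + 98\right)^{2} - O = \left(45 + 98\right)^{2} - 160 = 143^{2} - 160 = 20449 - 160 = 20289$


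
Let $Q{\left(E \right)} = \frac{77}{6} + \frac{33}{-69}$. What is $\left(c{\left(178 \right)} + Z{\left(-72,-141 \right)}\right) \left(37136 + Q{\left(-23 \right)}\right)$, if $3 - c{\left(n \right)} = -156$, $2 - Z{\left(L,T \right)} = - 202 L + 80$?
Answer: $- \frac{24714726333}{46} \approx -5.3728 \cdot 10^{8}$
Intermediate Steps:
$Z{\left(L,T \right)} = -78 + 202 L$ ($Z{\left(L,T \right)} = 2 - \left(- 202 L + 80\right) = 2 - \left(80 - 202 L\right) = 2 + \left(-80 + 202 L\right) = -78 + 202 L$)
$c{\left(n \right)} = 159$ ($c{\left(n \right)} = 3 - -156 = 3 + 156 = 159$)
$Q{\left(E \right)} = \frac{1705}{138}$ ($Q{\left(E \right)} = 77 \cdot \frac{1}{6} + 33 \left(- \frac{1}{69}\right) = \frac{77}{6} - \frac{11}{23} = \frac{1705}{138}$)
$\left(c{\left(178 \right)} + Z{\left(-72,-141 \right)}\right) \left(37136 + Q{\left(-23 \right)}\right) = \left(159 + \left(-78 + 202 \left(-72\right)\right)\right) \left(37136 + \frac{1705}{138}\right) = \left(159 - 14622\right) \frac{5126473}{138} = \left(-14463\right) \frac{5126473}{138} = - \frac{24714726333}{46}$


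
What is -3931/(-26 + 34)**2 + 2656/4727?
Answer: -18411853/302528 ≈ -60.860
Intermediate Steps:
-3931/(-26 + 34)**2 + 2656/4727 = -3931/(8**2) + 2656*(1/4727) = -3931/64 + 2656/4727 = -18411853/302528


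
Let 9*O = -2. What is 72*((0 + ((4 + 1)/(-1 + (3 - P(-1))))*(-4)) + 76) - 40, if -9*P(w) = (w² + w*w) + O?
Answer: 425128/89 ≈ 4776.7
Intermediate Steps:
O = -2/9 (O = (⅑)*(-2) = -2/9 ≈ -0.22222)
P(w) = 2/81 - 2*w²/9 (P(w) = -((w² + w*w) - 2/9)/9 = -((w² + w²) - 2/9)/9 = -(2*w² - 2/9)/9 = -(-2/9 + 2*w²)/9 = 2/81 - 2*w²/9)
72*((0 + ((4 + 1)/(-1 + (3 - P(-1))))*(-4)) + 76) - 40 = 72*((0 + ((4 + 1)/(-1 + (3 - (2/81 - 2/9*(-1)²))))*(-4)) + 76) - 40 = 72*((0 + (5/(-1 + (3 - (2/81 - 2/9*1))))*(-4)) + 76) - 40 = 72*((0 + (5/(-1 + (3 - (2/81 - 2/9))))*(-4)) + 76) - 40 = 72*((0 + (5/(-1 + (3 - 1*(-16/81))))*(-4)) + 76) - 40 = 72*((0 + (5/(-1 + (3 + 16/81)))*(-4)) + 76) - 40 = 72*((0 + (5/(-1 + 259/81))*(-4)) + 76) - 40 = 72*((0 + (5/(178/81))*(-4)) + 76) - 40 = 72*((0 + (5*(81/178))*(-4)) + 76) - 40 = 72*((0 + (405/178)*(-4)) + 76) - 40 = 72*((0 - 810/89) + 76) - 40 = 72*(-810/89 + 76) - 40 = 72*(5954/89) - 40 = 428688/89 - 40 = 425128/89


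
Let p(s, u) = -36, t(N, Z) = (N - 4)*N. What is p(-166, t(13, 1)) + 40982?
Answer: 40946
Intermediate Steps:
t(N, Z) = N*(-4 + N) (t(N, Z) = (-4 + N)*N = N*(-4 + N))
p(-166, t(13, 1)) + 40982 = -36 + 40982 = 40946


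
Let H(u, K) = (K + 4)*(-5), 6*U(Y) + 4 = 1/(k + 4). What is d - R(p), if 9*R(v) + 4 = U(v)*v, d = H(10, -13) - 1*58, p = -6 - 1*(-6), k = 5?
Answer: -113/9 ≈ -12.556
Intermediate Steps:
U(Y) = -35/54 (U(Y) = -⅔ + 1/(6*(5 + 4)) = -⅔ + (⅙)/9 = -⅔ + (⅙)*(⅑) = -⅔ + 1/54 = -35/54)
p = 0 (p = -6 + 6 = 0)
H(u, K) = -20 - 5*K (H(u, K) = (4 + K)*(-5) = -20 - 5*K)
d = -13 (d = (-20 - 5*(-13)) - 1*58 = (-20 + 65) - 58 = 45 - 58 = -13)
R(v) = -4/9 - 35*v/486 (R(v) = -4/9 + (-35*v/54)/9 = -4/9 - 35*v/486)
d - R(p) = -13 - (-4/9 - 35/486*0) = -13 - (-4/9 + 0) = -13 - 1*(-4/9) = -13 + 4/9 = -113/9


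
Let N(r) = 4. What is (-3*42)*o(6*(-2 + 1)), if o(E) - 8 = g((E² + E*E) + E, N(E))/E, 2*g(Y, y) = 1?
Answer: -1995/2 ≈ -997.50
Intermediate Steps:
g(Y, y) = ½ (g(Y, y) = (½)*1 = ½)
o(E) = 8 + 1/(2*E)
(-3*42)*o(6*(-2 + 1)) = (-3*42)*(8 + 1/(2*((6*(-2 + 1))))) = -126*(8 + 1/(2*((6*(-1))))) = -126*(8 + (½)/(-6)) = -126*(8 + (½)*(-⅙)) = -126*(8 - 1/12) = -126*95/12 = -1995/2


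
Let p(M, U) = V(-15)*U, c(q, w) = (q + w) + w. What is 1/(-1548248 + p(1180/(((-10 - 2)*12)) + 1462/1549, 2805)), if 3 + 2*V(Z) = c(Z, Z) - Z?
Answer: -2/3189061 ≈ -6.2714e-7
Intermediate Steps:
c(q, w) = q + 2*w
V(Z) = -3/2 + Z (V(Z) = -3/2 + ((Z + 2*Z) - Z)/2 = -3/2 + (3*Z - Z)/2 = -3/2 + (2*Z)/2 = -3/2 + Z)
p(M, U) = -33*U/2 (p(M, U) = (-3/2 - 15)*U = -33*U/2)
1/(-1548248 + p(1180/(((-10 - 2)*12)) + 1462/1549, 2805)) = 1/(-1548248 - 33/2*2805) = 1/(-1548248 - 92565/2) = 1/(-3189061/2) = -2/3189061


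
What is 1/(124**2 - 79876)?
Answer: -1/64500 ≈ -1.5504e-5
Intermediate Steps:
1/(124**2 - 79876) = 1/(15376 - 79876) = 1/(-64500) = -1/64500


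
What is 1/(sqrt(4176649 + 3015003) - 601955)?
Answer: -601955/362342630373 - 2*sqrt(1797913)/362342630373 ≈ -1.6687e-6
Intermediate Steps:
1/(sqrt(4176649 + 3015003) - 601955) = 1/(sqrt(7191652) - 601955) = 1/(2*sqrt(1797913) - 601955) = 1/(-601955 + 2*sqrt(1797913))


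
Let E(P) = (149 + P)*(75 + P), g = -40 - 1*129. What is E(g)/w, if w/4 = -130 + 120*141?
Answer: 47/1679 ≈ 0.027993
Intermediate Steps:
g = -169 (g = -40 - 129 = -169)
E(P) = (75 + P)*(149 + P)
w = 67160 (w = 4*(-130 + 120*141) = 4*(-130 + 16920) = 4*16790 = 67160)
E(g)/w = (11175 + (-169)² + 224*(-169))/67160 = (11175 + 28561 - 37856)*(1/67160) = 1880*(1/67160) = 47/1679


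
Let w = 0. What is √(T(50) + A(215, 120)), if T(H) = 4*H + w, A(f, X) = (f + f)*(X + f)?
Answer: 5*√5770 ≈ 379.80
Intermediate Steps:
A(f, X) = 2*f*(X + f) (A(f, X) = (2*f)*(X + f) = 2*f*(X + f))
T(H) = 4*H (T(H) = 4*H + 0 = 4*H)
√(T(50) + A(215, 120)) = √(4*50 + 2*215*(120 + 215)) = √(200 + 2*215*335) = √(200 + 144050) = √144250 = 5*√5770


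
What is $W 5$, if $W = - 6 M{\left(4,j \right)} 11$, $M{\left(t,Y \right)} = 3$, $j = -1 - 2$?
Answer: $-990$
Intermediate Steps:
$j = -3$ ($j = -1 - 2 = -3$)
$W = -198$ ($W = \left(-6\right) 3 \cdot 11 = \left(-18\right) 11 = -198$)
$W 5 = \left(-198\right) 5 = -990$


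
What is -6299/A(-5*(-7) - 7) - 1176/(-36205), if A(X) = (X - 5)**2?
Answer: -227433191/19152445 ≈ -11.875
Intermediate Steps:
A(X) = (-5 + X)**2
-6299/A(-5*(-7) - 7) - 1176/(-36205) = -6299/(-5 + (-5*(-7) - 7))**2 - 1176/(-36205) = -6299/(-5 + (35 - 7))**2 - 1176*(-1/36205) = -6299/(-5 + 28)**2 + 1176/36205 = -6299/(23**2) + 1176/36205 = -6299/529 + 1176/36205 = -227433191/19152445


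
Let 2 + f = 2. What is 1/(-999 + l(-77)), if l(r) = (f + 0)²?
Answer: -1/999 ≈ -0.0010010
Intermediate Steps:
f = 0 (f = -2 + 2 = 0)
l(r) = 0 (l(r) = (0 + 0)² = 0² = 0)
1/(-999 + l(-77)) = 1/(-999 + 0) = 1/(-999) = -1/999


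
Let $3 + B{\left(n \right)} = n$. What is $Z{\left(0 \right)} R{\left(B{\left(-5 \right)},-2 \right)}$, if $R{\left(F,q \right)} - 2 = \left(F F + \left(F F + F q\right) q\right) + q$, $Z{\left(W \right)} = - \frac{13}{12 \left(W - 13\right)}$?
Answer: $-8$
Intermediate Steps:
$Z{\left(W \right)} = - \frac{13}{-156 + 12 W}$ ($Z{\left(W \right)} = - \frac{13}{12 \left(-13 + W\right)} = - \frac{13}{-156 + 12 W}$)
$B{\left(n \right)} = -3 + n$
$R{\left(F,q \right)} = 2 + q + F^{2} + q \left(F^{2} + F q\right)$ ($R{\left(F,q \right)} = 2 + \left(\left(F F + \left(F F + F q\right) q\right) + q\right) = 2 + \left(\left(F^{2} + \left(F^{2} + F q\right) q\right) + q\right) = 2 + \left(\left(F^{2} + q \left(F^{2} + F q\right)\right) + q\right) = 2 + \left(q + F^{2} + q \left(F^{2} + F q\right)\right) = 2 + q + F^{2} + q \left(F^{2} + F q\right)$)
$Z{\left(0 \right)} R{\left(B{\left(-5 \right)},-2 \right)} = - \frac{13}{-156 + 12 \cdot 0} \left(2 - 2 + \left(-3 - 5\right)^{2} + \left(-3 - 5\right) \left(-2\right)^{2} - 2 \left(-3 - 5\right)^{2}\right) = - \frac{13}{-156 + 0} \left(2 - 2 + \left(-8\right)^{2} - 32 - 2 \left(-8\right)^{2}\right) = - \frac{13}{-156} \left(2 - 2 + 64 - 32 - 128\right) = \left(-13\right) \left(- \frac{1}{156}\right) \left(2 - 2 + 64 - 32 - 128\right) = \frac{1}{12} \left(-96\right) = -8$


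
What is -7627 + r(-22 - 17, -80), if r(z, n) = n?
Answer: -7707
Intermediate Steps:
-7627 + r(-22 - 17, -80) = -7627 - 80 = -7707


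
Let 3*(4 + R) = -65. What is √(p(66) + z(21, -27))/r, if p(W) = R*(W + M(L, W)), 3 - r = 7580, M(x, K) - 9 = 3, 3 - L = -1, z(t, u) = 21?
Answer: -I*√1981/7577 ≈ -0.0058741*I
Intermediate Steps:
R = -77/3 (R = -4 + (⅓)*(-65) = -4 - 65/3 = -77/3 ≈ -25.667)
L = 4 (L = 3 - 1*(-1) = 3 + 1 = 4)
M(x, K) = 12 (M(x, K) = 9 + 3 = 12)
r = -7577 (r = 3 - 1*7580 = 3 - 7580 = -7577)
p(W) = -308 - 77*W/3 (p(W) = -77*(W + 12)/3 = -77*(12 + W)/3 = -308 - 77*W/3)
√(p(66) + z(21, -27))/r = √((-308 - 77/3*66) + 21)/(-7577) = √((-308 - 1694) + 21)*(-1/7577) = √(-2002 + 21)*(-1/7577) = √(-1981)*(-1/7577) = (I*√1981)*(-1/7577) = -I*√1981/7577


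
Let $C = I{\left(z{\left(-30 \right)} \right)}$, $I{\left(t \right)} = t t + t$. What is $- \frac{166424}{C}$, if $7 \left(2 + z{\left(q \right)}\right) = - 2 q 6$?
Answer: $- \frac{4077388}{61069} \approx -66.767$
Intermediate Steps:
$z{\left(q \right)} = -2 - \frac{12 q}{7}$ ($z{\left(q \right)} = -2 + \frac{- 2 q 6}{7} = -2 + \frac{\left(-12\right) q}{7} = -2 - \frac{12 q}{7}$)
$I{\left(t \right)} = t + t^{2}$ ($I{\left(t \right)} = t^{2} + t = t + t^{2}$)
$C = \frac{122138}{49}$ ($C = \left(-2 - - \frac{360}{7}\right) \left(1 - - \frac{346}{7}\right) = \left(-2 + \frac{360}{7}\right) \left(1 + \left(-2 + \frac{360}{7}\right)\right) = \frac{346 \left(1 + \frac{346}{7}\right)}{7} = \frac{346}{7} \cdot \frac{353}{7} = \frac{122138}{49} \approx 2492.6$)
$- \frac{166424}{C} = - \frac{166424}{\frac{122138}{49}} = \left(-166424\right) \frac{49}{122138} = - \frac{4077388}{61069}$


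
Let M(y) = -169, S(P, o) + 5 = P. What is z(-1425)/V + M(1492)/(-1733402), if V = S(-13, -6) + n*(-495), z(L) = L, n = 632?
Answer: 210247571/45192390243 ≈ 0.0046523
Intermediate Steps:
S(P, o) = -5 + P
V = -312858 (V = (-5 - 13) + 632*(-495) = -18 - 312840 = -312858)
z(-1425)/V + M(1492)/(-1733402) = -1425/(-312858) - 169/(-1733402) = -1425*(-1/312858) - 169*(-1/1733402) = 475/104286 + 169/1733402 = 210247571/45192390243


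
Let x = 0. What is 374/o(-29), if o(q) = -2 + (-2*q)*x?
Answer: -187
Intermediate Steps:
o(q) = -2 (o(q) = -2 - 2*q*0 = -2 + 0 = -2)
374/o(-29) = 374/(-2) = 374*(-½) = -187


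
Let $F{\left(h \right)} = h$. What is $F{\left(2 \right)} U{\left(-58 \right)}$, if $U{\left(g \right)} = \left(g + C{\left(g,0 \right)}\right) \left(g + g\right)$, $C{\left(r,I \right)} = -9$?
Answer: $15544$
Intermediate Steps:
$U{\left(g \right)} = 2 g \left(-9 + g\right)$ ($U{\left(g \right)} = \left(g - 9\right) \left(g + g\right) = \left(-9 + g\right) 2 g = 2 g \left(-9 + g\right)$)
$F{\left(2 \right)} U{\left(-58 \right)} = 2 \cdot 2 \left(-58\right) \left(-9 - 58\right) = 2 \cdot 2 \left(-58\right) \left(-67\right) = 2 \cdot 7772 = 15544$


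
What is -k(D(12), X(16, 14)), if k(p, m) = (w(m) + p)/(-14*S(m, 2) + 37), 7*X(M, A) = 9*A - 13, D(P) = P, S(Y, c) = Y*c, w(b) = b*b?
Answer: 13357/20335 ≈ 0.65685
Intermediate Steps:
w(b) = b²
X(M, A) = -13/7 + 9*A/7 (X(M, A) = (9*A - 13)/7 = (-13 + 9*A)/7 = -13/7 + 9*A/7)
k(p, m) = (p + m²)/(37 - 28*m) (k(p, m) = (m² + p)/(-14*m*2 + 37) = (p + m²)/(-28*m + 37) = (p + m²)/(37 - 28*m))
-k(D(12), X(16, 14)) = -(-1*12 - (-13/7 + (9/7)*14)²)/(-37 + 28*(-13/7 + (9/7)*14)) = -(-12 - (-13/7 + 18)²)/(-37 + 28*(-13/7 + 18)) = -(-12 - (113/7)²)/(-37 + 28*(113/7)) = -(-12 - 1*12769/49)/(-37 + 452) = -(-12 - 12769/49)/415 = -(-13357)/(415*49) = -1*(-13357/20335) = 13357/20335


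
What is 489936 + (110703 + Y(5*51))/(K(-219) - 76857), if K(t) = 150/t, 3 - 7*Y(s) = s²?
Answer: 19241830353645/39274277 ≈ 4.8993e+5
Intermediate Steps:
Y(s) = 3/7 - s²/7
489936 + (110703 + Y(5*51))/(K(-219) - 76857) = 489936 + (110703 + (3/7 - (5*51)²/7))/(150/(-219) - 76857) = 489936 + (110703 + (3/7 - ⅐*255²))/(150*(-1/219) - 76857) = 489936 + (110703 + (3/7 - ⅐*65025))/(-50/73 - 76857) = 489936 + (110703 + (3/7 - 65025/7))/(-5610611/73) = 489936 + (110703 - 65022/7)*(-73/5610611) = 489936 + (709899/7)*(-73/5610611) = 489936 - 51822627/39274277 = 19241830353645/39274277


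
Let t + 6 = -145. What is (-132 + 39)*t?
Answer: 14043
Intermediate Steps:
t = -151 (t = -6 - 145 = -151)
(-132 + 39)*t = (-132 + 39)*(-151) = -93*(-151) = 14043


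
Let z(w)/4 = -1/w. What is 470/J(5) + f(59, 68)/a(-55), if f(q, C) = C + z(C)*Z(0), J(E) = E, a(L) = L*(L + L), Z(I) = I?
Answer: 284384/3025 ≈ 94.011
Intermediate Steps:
a(L) = 2*L² (a(L) = L*(2*L) = 2*L²)
z(w) = -4/w (z(w) = 4*(-1/w) = -4/w)
f(q, C) = C (f(q, C) = C - 4/C*0 = C + 0 = C)
470/J(5) + f(59, 68)/a(-55) = 470/5 + 68/((2*(-55)²)) = 470*(⅕) + 68/((2*3025)) = 94 + 68/6050 = 94 + 68*(1/6050) = 94 + 34/3025 = 284384/3025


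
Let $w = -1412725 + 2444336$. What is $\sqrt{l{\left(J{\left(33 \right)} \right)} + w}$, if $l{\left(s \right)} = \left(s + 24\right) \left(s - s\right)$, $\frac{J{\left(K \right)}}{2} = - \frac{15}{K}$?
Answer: $\sqrt{1031611} \approx 1015.7$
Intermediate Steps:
$J{\left(K \right)} = - \frac{30}{K}$ ($J{\left(K \right)} = 2 \left(- \frac{15}{K}\right) = - \frac{30}{K}$)
$l{\left(s \right)} = 0$ ($l{\left(s \right)} = \left(24 + s\right) 0 = 0$)
$w = 1031611$
$\sqrt{l{\left(J{\left(33 \right)} \right)} + w} = \sqrt{0 + 1031611} = \sqrt{1031611}$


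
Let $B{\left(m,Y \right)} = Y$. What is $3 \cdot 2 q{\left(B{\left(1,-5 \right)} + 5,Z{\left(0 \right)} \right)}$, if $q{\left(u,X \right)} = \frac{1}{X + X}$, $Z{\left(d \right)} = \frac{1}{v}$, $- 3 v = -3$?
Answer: $3$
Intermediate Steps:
$v = 1$ ($v = \left(- \frac{1}{3}\right) \left(-3\right) = 1$)
$Z{\left(d \right)} = 1$ ($Z{\left(d \right)} = 1^{-1} = 1$)
$q{\left(u,X \right)} = \frac{1}{2 X}$
$3 \cdot 2 q{\left(B{\left(1,-5 \right)} + 5,Z{\left(0 \right)} \right)} = 3 \cdot 2 \frac{1}{2 \cdot 1} = 6 \cdot \frac{1}{2} \cdot 1 = 6 \cdot \frac{1}{2} = 3$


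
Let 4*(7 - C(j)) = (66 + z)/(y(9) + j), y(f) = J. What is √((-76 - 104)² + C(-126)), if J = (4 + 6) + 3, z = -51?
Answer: √1655221627/226 ≈ 180.02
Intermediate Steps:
J = 13 (J = 10 + 3 = 13)
y(f) = 13
C(j) = 7 - 15/(4*(13 + j)) (C(j) = 7 - (66 - 51)/(4*(13 + j)) = 7 - 15/(4*(13 + j)))
√((-76 - 104)² + C(-126)) = √((-76 - 104)² + (349 + 28*(-126))/(4*(13 - 126))) = √((-180)² + (¼)*(349 - 3528)/(-113)) = √(32400 + (¼)*(-1/113)*(-3179)) = √(32400 + 3179/452) = √(14647979/452) = √1655221627/226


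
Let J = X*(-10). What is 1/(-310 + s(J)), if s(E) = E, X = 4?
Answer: -1/350 ≈ -0.0028571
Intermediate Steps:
J = -40 (J = 4*(-10) = -40)
1/(-310 + s(J)) = 1/(-310 - 40) = 1/(-350) = -1/350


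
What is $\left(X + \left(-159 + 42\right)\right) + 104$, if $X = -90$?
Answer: $-103$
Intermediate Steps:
$\left(X + \left(-159 + 42\right)\right) + 104 = \left(-90 + \left(-159 + 42\right)\right) + 104 = \left(-90 - 117\right) + 104 = -207 + 104 = -103$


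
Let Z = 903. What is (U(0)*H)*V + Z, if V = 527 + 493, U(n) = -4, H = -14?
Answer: 58023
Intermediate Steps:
V = 1020
(U(0)*H)*V + Z = -4*(-14)*1020 + 903 = 56*1020 + 903 = 57120 + 903 = 58023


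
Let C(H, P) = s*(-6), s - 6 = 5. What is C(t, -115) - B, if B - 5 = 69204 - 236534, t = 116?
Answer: 167259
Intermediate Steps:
s = 11 (s = 6 + 5 = 11)
B = -167325 (B = 5 + (69204 - 236534) = 5 - 167330 = -167325)
C(H, P) = -66 (C(H, P) = 11*(-6) = -66)
C(t, -115) - B = -66 - 1*(-167325) = -66 + 167325 = 167259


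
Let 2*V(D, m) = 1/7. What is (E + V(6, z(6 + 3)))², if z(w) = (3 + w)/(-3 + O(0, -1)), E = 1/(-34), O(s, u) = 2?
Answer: 25/14161 ≈ 0.0017654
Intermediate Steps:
E = -1/34 ≈ -0.029412
z(w) = -3 - w (z(w) = (3 + w)/(-3 + 2) = (3 + w)/(-1) = (3 + w)*(-1) = -3 - w)
V(D, m) = 1/14 (V(D, m) = (½)/7 = (½)*(⅐) = 1/14)
(E + V(6, z(6 + 3)))² = (-1/34 + 1/14)² = (5/119)² = 25/14161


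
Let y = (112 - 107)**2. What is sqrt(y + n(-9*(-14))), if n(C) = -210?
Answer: I*sqrt(185) ≈ 13.601*I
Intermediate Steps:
y = 25 (y = 5**2 = 25)
sqrt(y + n(-9*(-14))) = sqrt(25 - 210) = sqrt(-185) = I*sqrt(185)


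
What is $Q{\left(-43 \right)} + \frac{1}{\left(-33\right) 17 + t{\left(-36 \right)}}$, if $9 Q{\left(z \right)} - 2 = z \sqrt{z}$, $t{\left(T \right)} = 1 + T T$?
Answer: $\frac{1481}{6624} - \frac{43 i \sqrt{43}}{9} \approx 0.22358 - 31.33 i$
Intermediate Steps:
$t{\left(T \right)} = 1 + T^{2}$
$Q{\left(z \right)} = \frac{2}{9} + \frac{z^{\frac{3}{2}}}{9}$ ($Q{\left(z \right)} = \frac{2}{9} + \frac{z \sqrt{z}}{9} = \frac{2}{9} + \frac{z^{\frac{3}{2}}}{9}$)
$Q{\left(-43 \right)} + \frac{1}{\left(-33\right) 17 + t{\left(-36 \right)}} = \left(\frac{2}{9} + \frac{\left(-43\right)^{\frac{3}{2}}}{9}\right) + \frac{1}{\left(-33\right) 17 + \left(1 + \left(-36\right)^{2}\right)} = \left(\frac{2}{9} + \frac{\left(-43\right) i \sqrt{43}}{9}\right) + \frac{1}{-561 + \left(1 + 1296\right)} = \left(\frac{2}{9} - \frac{43 i \sqrt{43}}{9}\right) + \frac{1}{-561 + 1297} = \left(\frac{2}{9} - \frac{43 i \sqrt{43}}{9}\right) + \frac{1}{736} = \frac{1481}{6624} - \frac{43 i \sqrt{43}}{9}$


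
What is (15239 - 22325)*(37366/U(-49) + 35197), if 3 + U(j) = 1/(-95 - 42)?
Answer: -16620251973/103 ≈ -1.6136e+8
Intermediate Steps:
U(j) = -412/137 (U(j) = -3 + 1/(-95 - 42) = -3 + 1/(-137) = -3 - 1/137 = -412/137)
(15239 - 22325)*(37366/U(-49) + 35197) = (15239 - 22325)*(37366/(-412/137) + 35197) = -7086*(37366*(-137/412) + 35197) = -7086*(-2559571/206 + 35197) = -7086*4691011/206 = -16620251973/103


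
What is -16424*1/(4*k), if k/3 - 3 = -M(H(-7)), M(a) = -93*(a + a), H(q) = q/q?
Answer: -4106/567 ≈ -7.2416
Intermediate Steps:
H(q) = 1
M(a) = -186*a
k = 567 (k = 9 + 3*(-(-186)) = 9 + 3*(-1*(-186)) = 9 + 3*186 = 9 + 558 = 567)
-16424*1/(4*k) = -16424/(567*4) = -16424/2268 = -16424*1/2268 = -4106/567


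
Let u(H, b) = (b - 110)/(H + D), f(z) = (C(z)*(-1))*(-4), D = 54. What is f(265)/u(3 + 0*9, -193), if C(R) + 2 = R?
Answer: -19988/101 ≈ -197.90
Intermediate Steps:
C(R) = -2 + R
f(z) = -8 + 4*z (f(z) = ((-2 + z)*(-1))*(-4) = (2 - z)*(-4) = -8 + 4*z)
u(H, b) = (-110 + b)/(54 + H) (u(H, b) = (b - 110)/(H + 54) = (-110 + b)/(54 + H))
f(265)/u(3 + 0*9, -193) = (-8 + 4*265)/(((-110 - 193)/(54 + (3 + 0*9)))) = (-8 + 1060)/((-303/(54 + (3 + 0)))) = 1052/((-303/(54 + 3))) = 1052/((-303/57)) = 1052/(((1/57)*(-303))) = 1052/(-101/19) = 1052*(-19/101) = -19988/101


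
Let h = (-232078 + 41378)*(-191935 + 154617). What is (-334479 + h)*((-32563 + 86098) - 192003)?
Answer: -985367106098628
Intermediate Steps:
h = 7116542600 (h = -190700*(-37318) = 7116542600)
(-334479 + h)*((-32563 + 86098) - 192003) = (-334479 + 7116542600)*((-32563 + 86098) - 192003) = 7116208121*(53535 - 192003) = 7116208121*(-138468) = -985367106098628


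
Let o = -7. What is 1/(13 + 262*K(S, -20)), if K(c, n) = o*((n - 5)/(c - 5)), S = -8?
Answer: -13/45681 ≈ -0.00028458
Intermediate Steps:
K(c, n) = -7*(-5 + n)/(-5 + c) (K(c, n) = -7*(n - 5)/(c - 5) = -7*(-5 + n)/(-5 + c))
1/(13 + 262*K(S, -20)) = 1/(13 + 262*(7*(5 - 1*(-20))/(-5 - 8))) = 1/(13 + 262*(7*(5 + 20)/(-13))) = 1/(13 + 262*(7*(-1/13)*25)) = 1/(13 + 262*(-175/13)) = 1/(13 - 45850/13) = 1/(-45681/13) = -13/45681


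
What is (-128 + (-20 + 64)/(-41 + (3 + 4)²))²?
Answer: 60025/4 ≈ 15006.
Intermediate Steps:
(-128 + (-20 + 64)/(-41 + (3 + 4)²))² = (-128 + 44/(-41 + 7²))² = (-128 + 44/(-41 + 49))² = (-128 + 44/8)² = (-128 + 44*(⅛))² = (-128 + 11/2)² = (-245/2)² = 60025/4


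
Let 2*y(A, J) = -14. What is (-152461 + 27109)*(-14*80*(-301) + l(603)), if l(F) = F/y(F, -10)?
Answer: -295735076424/7 ≈ -4.2248e+10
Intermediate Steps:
y(A, J) = -7 (y(A, J) = (1/2)*(-14) = -7)
l(F) = -F/7 (l(F) = F/(-7) = F*(-1/7) = -F/7)
(-152461 + 27109)*(-14*80*(-301) + l(603)) = (-152461 + 27109)*(-14*80*(-301) - 1/7*603) = -125352*(-1120*(-301) - 603/7) = -125352*(337120 - 603/7) = -125352*2359237/7 = -295735076424/7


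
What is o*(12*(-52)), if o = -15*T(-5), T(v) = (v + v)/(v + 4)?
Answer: 93600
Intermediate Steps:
T(v) = 2*v/(4 + v) (T(v) = (2*v)/(4 + v) = 2*v/(4 + v))
o = -150 (o = -30*(-5)/(4 - 5) = -30*(-5)/(-1) = -30*(-5)*(-1) = -15*10 = -150)
o*(12*(-52)) = -1800*(-52) = -150*(-624) = 93600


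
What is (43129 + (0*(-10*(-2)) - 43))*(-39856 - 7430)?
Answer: -2037364596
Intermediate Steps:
(43129 + (0*(-10*(-2)) - 43))*(-39856 - 7430) = (43129 + (0*20 - 43))*(-47286) = (43129 + (0 - 43))*(-47286) = (43129 - 43)*(-47286) = 43086*(-47286) = -2037364596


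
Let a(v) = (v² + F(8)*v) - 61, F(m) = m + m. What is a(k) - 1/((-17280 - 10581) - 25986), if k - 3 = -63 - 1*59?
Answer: 656718013/53847 ≈ 12196.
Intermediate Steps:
F(m) = 2*m
k = -119 (k = 3 + (-63 - 1*59) = 3 + (-63 - 59) = 3 - 122 = -119)
a(v) = -61 + v² + 16*v (a(v) = (v² + (2*8)*v) - 61 = (v² + 16*v) - 61 = -61 + v² + 16*v)
a(k) - 1/((-17280 - 10581) - 25986) = (-61 + (-119)² + 16*(-119)) - 1/((-17280 - 10581) - 25986) = (-61 + 14161 - 1904) - 1/(-27861 - 25986) = 12196 - 1/(-53847) = 12196 - 1*(-1/53847) = 12196 + 1/53847 = 656718013/53847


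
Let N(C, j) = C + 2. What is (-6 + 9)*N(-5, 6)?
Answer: -9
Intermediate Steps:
N(C, j) = 2 + C
(-6 + 9)*N(-5, 6) = (-6 + 9)*(2 - 5) = 3*(-3) = -9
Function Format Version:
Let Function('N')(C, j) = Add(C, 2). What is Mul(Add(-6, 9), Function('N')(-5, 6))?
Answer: -9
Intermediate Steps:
Function('N')(C, j) = Add(2, C)
Mul(Add(-6, 9), Function('N')(-5, 6)) = Mul(Add(-6, 9), Add(2, -5)) = Mul(3, -3) = -9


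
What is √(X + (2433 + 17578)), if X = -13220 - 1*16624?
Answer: I*√9833 ≈ 99.161*I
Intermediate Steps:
X = -29844 (X = -13220 - 16624 = -29844)
√(X + (2433 + 17578)) = √(-29844 + (2433 + 17578)) = √(-29844 + 20011) = √(-9833) = I*√9833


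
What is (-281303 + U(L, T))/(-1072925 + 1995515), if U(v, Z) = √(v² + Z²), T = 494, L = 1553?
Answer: -281303/922590 + √2655845/922590 ≈ -0.30314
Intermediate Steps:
U(v, Z) = √(Z² + v²)
(-281303 + U(L, T))/(-1072925 + 1995515) = (-281303 + √(494² + 1553²))/(-1072925 + 1995515) = (-281303 + √(244036 + 2411809))/922590 = (-281303 + √2655845)*(1/922590) = -281303/922590 + √2655845/922590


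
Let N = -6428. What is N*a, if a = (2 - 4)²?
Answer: -25712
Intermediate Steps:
a = 4 (a = (-2)² = 4)
N*a = -6428*4 = -25712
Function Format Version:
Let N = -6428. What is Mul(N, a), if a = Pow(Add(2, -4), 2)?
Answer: -25712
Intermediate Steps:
a = 4 (a = Pow(-2, 2) = 4)
Mul(N, a) = Mul(-6428, 4) = -25712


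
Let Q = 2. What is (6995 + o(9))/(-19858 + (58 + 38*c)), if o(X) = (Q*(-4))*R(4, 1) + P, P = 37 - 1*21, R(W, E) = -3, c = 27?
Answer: -335/894 ≈ -0.37472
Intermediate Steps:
P = 16 (P = 37 - 21 = 16)
o(X) = 40 (o(X) = (2*(-4))*(-3) + 16 = -8*(-3) + 16 = 24 + 16 = 40)
(6995 + o(9))/(-19858 + (58 + 38*c)) = (6995 + 40)/(-19858 + (58 + 38*27)) = 7035/(-19858 + (58 + 1026)) = 7035/(-19858 + 1084) = 7035/(-18774) = 7035*(-1/18774) = -335/894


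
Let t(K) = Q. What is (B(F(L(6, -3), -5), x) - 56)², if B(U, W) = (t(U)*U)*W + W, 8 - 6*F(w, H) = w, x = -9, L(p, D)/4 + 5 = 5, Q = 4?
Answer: 12769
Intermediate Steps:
t(K) = 4
L(p, D) = 0 (L(p, D) = -20 + 4*5 = -20 + 20 = 0)
F(w, H) = 4/3 - w/6
B(U, W) = W + 4*U*W (B(U, W) = (4*U)*W + W = 4*U*W + W = W + 4*U*W)
(B(F(L(6, -3), -5), x) - 56)² = (-9*(1 + 4*(4/3 - ⅙*0)) - 56)² = (-9*(1 + 4*(4/3 + 0)) - 56)² = (-9*(1 + 4*(4/3)) - 56)² = (-9*(1 + 16/3) - 56)² = (-9*19/3 - 56)² = (-57 - 56)² = (-113)² = 12769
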